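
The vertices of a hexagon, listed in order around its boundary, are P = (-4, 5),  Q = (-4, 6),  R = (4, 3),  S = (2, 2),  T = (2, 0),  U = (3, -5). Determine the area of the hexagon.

28.5

Apply the surveyor's formula: 2A = Σ (x_i·y_{i+1} − x_{i+1}·y_i), indices taken mod 6.
Σ = (-4) + (-36) + (2) + (-4) + (-10) + (-5) = -57
Area = |Σ|/2 = 28.5.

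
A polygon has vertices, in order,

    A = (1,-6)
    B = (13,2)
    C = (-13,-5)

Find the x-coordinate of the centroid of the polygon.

Apply the surveyor's formula. First the cross-terms c_i = x_i·y_{i+1} − x_{i+1}·y_i:
  80, -39, 83  ⇒  2A = 124, A = 62.
Then Σ (x_i + x_{i+1})·c_i = 124, so x̄ = 124 / (6·62) = 1/3.

1/3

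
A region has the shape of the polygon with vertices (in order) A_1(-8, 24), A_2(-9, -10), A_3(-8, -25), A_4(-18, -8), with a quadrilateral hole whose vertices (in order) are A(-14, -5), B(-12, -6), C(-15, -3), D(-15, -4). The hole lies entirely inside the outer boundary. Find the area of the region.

218.5

Outer boundary:
Apply the shoelace (surveyor's) formula: 2A = Σ (x_i·y_{i+1} − x_{i+1}·y_i), indices taken mod 4.
A_1→A_2: (-8)(-10) − (-9)(24) = 296
A_2→A_3: (-9)(-25) − (-8)(-10) = 145
A_3→A_4: (-8)(-8) − (-18)(-25) = -386
A_4→A_1: (-18)(24) − (-8)(-8) = -496
Σ = -441
Area = |Σ|/2 = 220.5.
Hole:
Apply the surveyor's formula: 2A = Σ (x_i·y_{i+1} − x_{i+1}·y_i), indices taken mod 4.
A→B: (-14)(-6) − (-12)(-5) = 24
B→C: (-12)(-3) − (-15)(-6) = -54
C→D: (-15)(-4) − (-15)(-3) = 15
D→A: (-15)(-5) − (-14)(-4) = 19
Σ = 4
Area = |Σ|/2 = 2.
Net area = 220.5 − 2 = 218.5.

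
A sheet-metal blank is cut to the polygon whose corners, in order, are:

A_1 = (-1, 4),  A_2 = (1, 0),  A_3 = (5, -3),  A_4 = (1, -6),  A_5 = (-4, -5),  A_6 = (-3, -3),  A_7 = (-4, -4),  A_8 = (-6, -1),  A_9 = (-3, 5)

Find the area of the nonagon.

Σ = (-4) + (-3) + (-27) + (-29) + (-3) + (0) + (-20) + (-33) + (-7) = -126
Area = |Σ|/2 = 63.

63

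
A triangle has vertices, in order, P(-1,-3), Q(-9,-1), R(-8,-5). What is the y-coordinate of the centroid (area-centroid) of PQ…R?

-3

Apply the surveyor's formula. First the cross-terms c_i = x_i·y_{i+1} − x_{i+1}·y_i:
  -26, 37, 19  ⇒  2A = 30, A = 15.
Then Σ (y_i + y_{i+1})·c_i = -270, so ȳ = -270 / (6·15) = -3.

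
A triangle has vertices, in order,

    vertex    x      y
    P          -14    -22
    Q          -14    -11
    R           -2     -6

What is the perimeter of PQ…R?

|PQ| = √((0)² + (11)²) = √121 = 11
|QR| = √((12)² + (5)²) = √169 = 13
|RP| = √((-12)² + (-16)²) = √400 = 20
Perimeter = 11 + 13 + 20 = 44.

44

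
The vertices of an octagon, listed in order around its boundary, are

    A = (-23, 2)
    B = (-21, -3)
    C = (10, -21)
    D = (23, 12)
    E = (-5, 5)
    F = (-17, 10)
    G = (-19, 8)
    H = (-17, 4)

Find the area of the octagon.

A→B: (-23)(-3) − (-21)(2) = 111
B→C: (-21)(-21) − (10)(-3) = 471
C→D: (10)(12) − (23)(-21) = 603
D→E: (23)(5) − (-5)(12) = 175
E→F: (-5)(10) − (-17)(5) = 35
F→G: (-17)(8) − (-19)(10) = 54
G→H: (-19)(4) − (-17)(8) = 60
H→A: (-17)(2) − (-23)(4) = 58
Σ = 1567
Area = |Σ|/2 = 783.5.

783.5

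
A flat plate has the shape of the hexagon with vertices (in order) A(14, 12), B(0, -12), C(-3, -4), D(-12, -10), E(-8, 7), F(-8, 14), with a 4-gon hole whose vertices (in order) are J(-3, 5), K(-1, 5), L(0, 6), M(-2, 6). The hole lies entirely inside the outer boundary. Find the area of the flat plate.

365

Outer boundary:
A→B: (14)(-12) − (0)(12) = -168
B→C: (0)(-4) − (-3)(-12) = -36
C→D: (-3)(-10) − (-12)(-4) = -18
D→E: (-12)(7) − (-8)(-10) = -164
E→F: (-8)(14) − (-8)(7) = -56
F→A: (-8)(12) − (14)(14) = -292
Σ = -734
Area = |Σ|/2 = 367.
Hole:
Apply the shoelace formula: 2A = Σ (x_i·y_{i+1} − x_{i+1}·y_i), indices taken mod 4.
J→K: (-3)(5) − (-1)(5) = -10
K→L: (-1)(6) − (0)(5) = -6
L→M: (0)(6) − (-2)(6) = 12
M→J: (-2)(5) − (-3)(6) = 8
Σ = 4
Area = |Σ|/2 = 2.
Net area = 367 − 2 = 365.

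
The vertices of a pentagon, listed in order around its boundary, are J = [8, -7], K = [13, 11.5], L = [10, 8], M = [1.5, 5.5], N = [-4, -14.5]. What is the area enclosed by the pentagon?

Σ = (183) + (-11) + (43) + (0.25) + (144) = 359.25
Area = |Σ|/2 = 179.625.

179.625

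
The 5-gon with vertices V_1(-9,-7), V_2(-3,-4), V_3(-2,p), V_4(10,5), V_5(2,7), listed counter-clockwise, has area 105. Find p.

-8

The doubled signed area Σ (x_i y_{i+1} − x_{i+1} y_i) is linear in p.
With p=0 it equals 106; the coefficient of p is -13 (from the two edges through V_3).
So -13·p + 106 = 2·105 = 210 ⇒ p = -8.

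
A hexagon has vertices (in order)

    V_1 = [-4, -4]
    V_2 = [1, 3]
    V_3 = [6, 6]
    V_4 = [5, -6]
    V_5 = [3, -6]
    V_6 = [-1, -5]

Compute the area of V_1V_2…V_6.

67.5

V_1→V_2: (-4)(3) − (1)(-4) = -8
V_2→V_3: (1)(6) − (6)(3) = -12
V_3→V_4: (6)(-6) − (5)(6) = -66
V_4→V_5: (5)(-6) − (3)(-6) = -12
V_5→V_6: (3)(-5) − (-1)(-6) = -21
V_6→V_1: (-1)(-4) − (-4)(-5) = -16
Σ = -135
Area = |Σ|/2 = 67.5.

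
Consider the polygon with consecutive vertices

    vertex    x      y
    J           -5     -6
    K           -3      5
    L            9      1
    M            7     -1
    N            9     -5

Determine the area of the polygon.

Apply the shoelace (surveyor's) formula: 2A = Σ (x_i·y_{i+1} − x_{i+1}·y_i), indices taken mod 5.
Σ = (-43) + (-48) + (-16) + (-26) + (-79) = -212
Area = |Σ|/2 = 106.

106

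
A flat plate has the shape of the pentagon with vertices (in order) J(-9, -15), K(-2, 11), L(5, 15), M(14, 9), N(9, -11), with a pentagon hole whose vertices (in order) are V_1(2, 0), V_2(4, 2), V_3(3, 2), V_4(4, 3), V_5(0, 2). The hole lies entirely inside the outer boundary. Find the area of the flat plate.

418.5

Outer boundary:
Σ = (-129) + (-85) + (-165) + (-235) + (-234) = -848
Area = |Σ|/2 = 424.
Hole:
Cross-terms: 4, 2, 1, 8, -4  ⇒  Σ = 11
Area = |Σ|/2 = 5.5.
Net area = 424 − 5.5 = 418.5.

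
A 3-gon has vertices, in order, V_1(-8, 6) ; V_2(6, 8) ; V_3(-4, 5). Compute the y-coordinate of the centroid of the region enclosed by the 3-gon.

19/3

Apply the shoelace (surveyor's) formula. First the cross-terms c_i = x_i·y_{i+1} − x_{i+1}·y_i:
  -100, 62, 16  ⇒  2A = -22, A = -11.
Then Σ (y_i + y_{i+1})·c_i = -418, so ȳ = -418 / (6·(-11)) = 19/3.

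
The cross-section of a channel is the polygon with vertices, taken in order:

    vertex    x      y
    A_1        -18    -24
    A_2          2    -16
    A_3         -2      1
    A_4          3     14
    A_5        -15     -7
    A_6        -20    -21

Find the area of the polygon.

Cross-terms: 336, -30, -31, 189, 175, 102  ⇒  Σ = 741
Area = |Σ|/2 = 370.5.

370.5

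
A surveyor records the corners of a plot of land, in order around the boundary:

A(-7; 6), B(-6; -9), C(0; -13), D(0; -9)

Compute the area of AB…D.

Apply the surveyor's formula: 2A = Σ (x_i·y_{i+1} − x_{i+1}·y_i), indices taken mod 4.
Σ = (99) + (78) + (0) + (-63) = 114
Area = |Σ|/2 = 57.

57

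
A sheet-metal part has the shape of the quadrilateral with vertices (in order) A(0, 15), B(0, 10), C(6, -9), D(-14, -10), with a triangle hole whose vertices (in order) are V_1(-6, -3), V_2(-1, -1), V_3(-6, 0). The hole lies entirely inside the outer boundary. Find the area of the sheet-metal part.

Outer boundary:
Apply the shoelace (surveyor's) formula: 2A = Σ (x_i·y_{i+1} − x_{i+1}·y_i), indices taken mod 4.
Σ = (0) + (-60) + (-186) + (-210) = -456
Area = |Σ|/2 = 228.
Hole:
Cross-terms: 3, -6, 18  ⇒  Σ = 15
Area = |Σ|/2 = 7.5.
Net area = 228 − 7.5 = 220.5.

220.5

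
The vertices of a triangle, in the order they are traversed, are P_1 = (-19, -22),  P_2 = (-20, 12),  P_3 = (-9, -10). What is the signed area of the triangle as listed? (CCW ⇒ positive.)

Cross-terms: -668, 308, 8  ⇒  Σ = -352
Signed area = Σ/2 = -176 (negative ⇒ clockwise traversal).

-176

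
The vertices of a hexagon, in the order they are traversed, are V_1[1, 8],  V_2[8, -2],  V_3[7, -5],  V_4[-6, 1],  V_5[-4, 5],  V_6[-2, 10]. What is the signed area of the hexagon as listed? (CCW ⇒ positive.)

-98.5

Apply the shoelace formula: 2A = Σ (x_i·y_{i+1} − x_{i+1}·y_i), indices taken mod 6.
Σ = (-66) + (-26) + (-23) + (-26) + (-30) + (-26) = -197
Signed area = Σ/2 = -98.5 (negative ⇒ clockwise traversal).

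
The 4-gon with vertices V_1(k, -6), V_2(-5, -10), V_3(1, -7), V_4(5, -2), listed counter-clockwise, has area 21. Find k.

-3

The doubled signed area Σ (x_i y_{i+1} − x_{i+1} y_i) is linear in k.
With k=0 it equals 18; the coefficient of k is -8 (from the two edges through V_1).
So -8·k + 18 = 2·21 = 42 ⇒ k = -3.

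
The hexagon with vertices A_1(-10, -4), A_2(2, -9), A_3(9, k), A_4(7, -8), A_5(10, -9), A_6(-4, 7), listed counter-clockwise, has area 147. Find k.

-10

The doubled signed area Σ (x_i y_{i+1} − x_{i+1} y_i) is linear in k.
With k=0 it equals 244; the coefficient of k is -5 (from the two edges through A_3).
So -5·k + 244 = 2·147 = 294 ⇒ k = -10.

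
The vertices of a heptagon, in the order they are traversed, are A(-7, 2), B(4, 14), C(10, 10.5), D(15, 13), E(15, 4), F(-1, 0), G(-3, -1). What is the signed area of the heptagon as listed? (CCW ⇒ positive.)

A→B: (-7)(14) − (4)(2) = -106
B→C: (4)(10.5) − (10)(14) = -98
C→D: (10)(13) − (15)(10.5) = -27.5
D→E: (15)(4) − (15)(13) = -135
E→F: (15)(0) − (-1)(4) = 4
F→G: (-1)(-1) − (-3)(0) = 1
G→A: (-3)(2) − (-7)(-1) = -13
Σ = -374.5
Signed area = Σ/2 = -187.25 (negative ⇒ clockwise traversal).

-187.25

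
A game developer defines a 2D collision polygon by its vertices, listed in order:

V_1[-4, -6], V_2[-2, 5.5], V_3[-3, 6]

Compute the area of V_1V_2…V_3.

Apply the shoelace formula: 2A = Σ (x_i·y_{i+1} − x_{i+1}·y_i), indices taken mod 3.
Σ = (-34) + (4.5) + (42) = 12.5
Area = |Σ|/2 = 6.25.

6.25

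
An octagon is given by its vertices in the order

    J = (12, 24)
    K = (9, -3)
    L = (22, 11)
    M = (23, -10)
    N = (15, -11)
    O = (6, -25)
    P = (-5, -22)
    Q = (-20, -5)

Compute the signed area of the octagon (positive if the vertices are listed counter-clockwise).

-1032

Apply the surveyor's formula: 2A = Σ (x_i·y_{i+1} − x_{i+1}·y_i), indices taken mod 8.
Σ = (-252) + (165) + (-473) + (-103) + (-309) + (-257) + (-415) + (-420) = -2064
Signed area = Σ/2 = -1032 (negative ⇒ clockwise traversal).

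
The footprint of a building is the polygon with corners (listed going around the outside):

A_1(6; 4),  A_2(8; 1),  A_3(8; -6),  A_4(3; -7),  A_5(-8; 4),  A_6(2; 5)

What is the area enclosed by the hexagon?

117

Apply the shoelace (surveyor's) formula: 2A = Σ (x_i·y_{i+1} − x_{i+1}·y_i), indices taken mod 6.
Σ = (-26) + (-56) + (-38) + (-44) + (-48) + (-22) = -234
Area = |Σ|/2 = 117.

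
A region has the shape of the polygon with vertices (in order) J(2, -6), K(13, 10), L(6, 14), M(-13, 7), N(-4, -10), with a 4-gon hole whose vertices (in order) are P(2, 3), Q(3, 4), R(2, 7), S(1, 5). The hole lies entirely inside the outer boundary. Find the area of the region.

Outer boundary:
Apply the surveyor's formula: 2A = Σ (x_i·y_{i+1} − x_{i+1}·y_i), indices taken mod 5.
Σ = (98) + (122) + (224) + (158) + (44) = 646
Area = |Σ|/2 = 323.
Hole:
P→Q: (2)(4) − (3)(3) = -1
Q→R: (3)(7) − (2)(4) = 13
R→S: (2)(5) − (1)(7) = 3
S→P: (1)(3) − (2)(5) = -7
Σ = 8
Area = |Σ|/2 = 4.
Net area = 323 − 4 = 319.

319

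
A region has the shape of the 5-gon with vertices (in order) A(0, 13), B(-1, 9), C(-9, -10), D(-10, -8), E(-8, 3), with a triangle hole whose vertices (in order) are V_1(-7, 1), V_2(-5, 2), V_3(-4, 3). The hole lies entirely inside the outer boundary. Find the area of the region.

60.5

Outer boundary:
Apply Gauss's area formula: 2A = Σ (x_i·y_{i+1} − x_{i+1}·y_i), indices taken mod 5.
Cross-terms: 13, 91, -28, -94, -104  ⇒  Σ = -122
Area = |Σ|/2 = 61.
Hole:
Apply the shoelace formula: 2A = Σ (x_i·y_{i+1} − x_{i+1}·y_i), indices taken mod 3.
Σ = (-9) + (-7) + (17) = 1
Area = |Σ|/2 = 0.5.
Net area = 61 − 0.5 = 60.5.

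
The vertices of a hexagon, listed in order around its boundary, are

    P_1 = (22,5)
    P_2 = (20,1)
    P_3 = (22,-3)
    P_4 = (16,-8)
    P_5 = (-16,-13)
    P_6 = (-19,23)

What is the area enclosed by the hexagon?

920

Apply Gauss's area formula: 2A = Σ (x_i·y_{i+1} − x_{i+1}·y_i), indices taken mod 6.
Σ = (-78) + (-82) + (-128) + (-336) + (-615) + (-601) = -1840
Area = |Σ|/2 = 920.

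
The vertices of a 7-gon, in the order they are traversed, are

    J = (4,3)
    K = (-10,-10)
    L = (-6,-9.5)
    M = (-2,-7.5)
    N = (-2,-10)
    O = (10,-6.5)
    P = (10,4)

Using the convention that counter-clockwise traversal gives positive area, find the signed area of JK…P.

144

Apply the surveyor's formula: 2A = Σ (x_i·y_{i+1} − x_{i+1}·y_i), indices taken mod 7.
Cross-terms: -10, 35, 26, 5, 113, 105, 14  ⇒  Σ = 288
Signed area = Σ/2 = 144 (positive ⇒ counter-clockwise traversal).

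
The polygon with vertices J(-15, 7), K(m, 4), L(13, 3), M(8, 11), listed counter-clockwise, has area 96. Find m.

9

Write out the shoelace sum; only the two edges meeting at K involve m:
2·Area = [((-15)·4 − m·7) + (m·3 − 13·4)] + 340
       = -4·m + 228 = 192
⇒ m = 9.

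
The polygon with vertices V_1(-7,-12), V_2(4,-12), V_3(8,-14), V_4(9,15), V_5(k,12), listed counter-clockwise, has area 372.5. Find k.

-5

Write out the shoelace sum; only the two edges meeting at V_5 involve k:
2·Area = [(9·12 − k·15) + (k·(-12) − (-7)·12)] + 418
       = -27·k + 610 = 745
⇒ k = -5.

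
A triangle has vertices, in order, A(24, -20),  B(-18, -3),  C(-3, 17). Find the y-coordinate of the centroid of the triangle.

-2

Apply Gauss's area formula. First the cross-terms c_i = x_i·y_{i+1} − x_{i+1}·y_i:
  -432, -315, -348  ⇒  2A = -1095, A = -547.5.
Then Σ (y_i + y_{i+1})·c_i = 6570, so ȳ = 6570 / (6·(-547.5)) = -2.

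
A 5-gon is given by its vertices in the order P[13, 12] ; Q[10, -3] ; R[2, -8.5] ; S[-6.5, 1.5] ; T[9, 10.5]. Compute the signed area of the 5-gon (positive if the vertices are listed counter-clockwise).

-200.25

Apply the shoelace (surveyor's) formula: 2A = Σ (x_i·y_{i+1} − x_{i+1}·y_i), indices taken mod 5.
Σ = (-159) + (-79) + (-52.25) + (-81.75) + (-28.5) = -400.5
Signed area = Σ/2 = -200.25 (negative ⇒ clockwise traversal).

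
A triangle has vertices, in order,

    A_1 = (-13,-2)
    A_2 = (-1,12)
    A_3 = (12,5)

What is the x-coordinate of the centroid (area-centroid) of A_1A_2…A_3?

Apply Gauss's area formula. First the cross-terms c_i = x_i·y_{i+1} − x_{i+1}·y_i:
  -158, -149, 41  ⇒  2A = -266, A = -133.
Then Σ (x_i + x_{i+1})·c_i = 532, so x̄ = 532 / (6·(-133)) = -2/3.

-2/3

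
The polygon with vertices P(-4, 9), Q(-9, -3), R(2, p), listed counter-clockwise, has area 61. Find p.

-1

The doubled signed area Σ (x_i y_{i+1} − x_{i+1} y_i) is linear in p.
With p=0 it equals 117; the coefficient of p is -5 (from the two edges through R).
So -5·p + 117 = 2·61 = 122 ⇒ p = -1.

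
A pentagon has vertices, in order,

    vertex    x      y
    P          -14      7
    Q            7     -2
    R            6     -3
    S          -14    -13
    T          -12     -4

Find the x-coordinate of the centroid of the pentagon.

Apply the surveyor's formula. First the cross-terms c_i = x_i·y_{i+1} − x_{i+1}·y_i:
  -21, -9, -120, -100, -140  ⇒  2A = -390, A = -195.
Then Σ (x_i + x_{i+1})·c_i = 7230, so x̄ = 7230 / (6·(-195)) = -241/39.

-241/39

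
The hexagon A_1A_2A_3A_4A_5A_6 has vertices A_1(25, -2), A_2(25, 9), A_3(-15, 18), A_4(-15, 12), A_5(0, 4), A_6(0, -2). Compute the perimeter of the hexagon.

|A_1A_2| = √((0)² + (11)²) = √121 = 11
|A_2A_3| = √((-40)² + (9)²) = √1681 = 41
|A_3A_4| = √((0)² + (-6)²) = √36 = 6
|A_4A_5| = √((15)² + (-8)²) = √289 = 17
|A_5A_6| = √((0)² + (-6)²) = √36 = 6
|A_6A_1| = √((25)² + (0)²) = √625 = 25
Perimeter = 11 + 41 + 6 + 17 + 6 + 25 = 106.

106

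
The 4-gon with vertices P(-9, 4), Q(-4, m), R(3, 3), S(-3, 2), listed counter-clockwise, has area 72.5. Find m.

The doubled signed area Σ (x_i y_{i+1} − x_{i+1} y_i) is linear in m.
With m=0 it equals 25; the coefficient of m is -12 (from the two edges through Q).
So -12·m + 25 = 2·72.5 = 145 ⇒ m = -10.

-10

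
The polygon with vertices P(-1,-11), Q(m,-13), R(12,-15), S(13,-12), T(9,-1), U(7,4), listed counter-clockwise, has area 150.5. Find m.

Write out the shoelace sum; only the two edges meeting at Q involve m:
2·Area = [((-1)·(-13) − m·(-11)) + (m·(-15) − 12·(-13))] + 116
       = -4·m + 285 = 301
⇒ m = -4.

-4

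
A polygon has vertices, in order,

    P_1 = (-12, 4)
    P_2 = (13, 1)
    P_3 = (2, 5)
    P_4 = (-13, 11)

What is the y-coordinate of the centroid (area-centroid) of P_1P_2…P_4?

Apply Gauss's area formula. First the cross-terms c_i = x_i·y_{i+1} − x_{i+1}·y_i:
  -64, 63, 87, 80  ⇒  2A = 166, A = 83.
Then Σ (y_i + y_{i+1})·c_i = 2650, so ȳ = 2650 / (6·83) = 1325/249.

1325/249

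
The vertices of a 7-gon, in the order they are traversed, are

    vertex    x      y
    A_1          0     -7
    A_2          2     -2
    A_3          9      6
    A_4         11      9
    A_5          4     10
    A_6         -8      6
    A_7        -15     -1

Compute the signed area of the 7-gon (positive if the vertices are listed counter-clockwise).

Cross-terms: 14, 30, 15, 74, 104, 98, 105  ⇒  Σ = 440
Signed area = Σ/2 = 220 (positive ⇒ counter-clockwise traversal).

220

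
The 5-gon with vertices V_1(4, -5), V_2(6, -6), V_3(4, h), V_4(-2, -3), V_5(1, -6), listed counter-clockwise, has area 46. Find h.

The doubled signed area Σ (x_i y_{i+1} − x_{i+1} y_i) is linear in h.
With h=0 it equals 52; the coefficient of h is 8 (from the two edges through V_3).
So 8·h + 52 = 2·46 = 92 ⇒ h = 5.

5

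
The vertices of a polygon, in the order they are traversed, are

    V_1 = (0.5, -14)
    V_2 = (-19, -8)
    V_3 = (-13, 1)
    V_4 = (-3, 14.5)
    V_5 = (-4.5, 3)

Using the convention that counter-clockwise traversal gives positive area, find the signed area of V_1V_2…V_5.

Apply the surveyor's formula: 2A = Σ (x_i·y_{i+1} − x_{i+1}·y_i), indices taken mod 5.
Cross-terms: -270, -123, -185.5, 56.25, 61.5  ⇒  Σ = -460.75
Signed area = Σ/2 = -230.375 (negative ⇒ clockwise traversal).

-230.375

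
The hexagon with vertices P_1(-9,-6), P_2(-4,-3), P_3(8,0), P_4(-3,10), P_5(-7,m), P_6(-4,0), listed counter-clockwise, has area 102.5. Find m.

4

Write out the shoelace sum; only the two edges meeting at P_5 involve m:
2·Area = [((-3)·m − (-7)·10) + ((-7)·0 − (-4)·m)] + 131
       = 1·m + 201 = 205
⇒ m = 4.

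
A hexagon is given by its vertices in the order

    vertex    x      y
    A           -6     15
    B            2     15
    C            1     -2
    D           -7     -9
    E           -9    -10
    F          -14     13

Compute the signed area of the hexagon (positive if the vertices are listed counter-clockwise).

-281

Σ = (-120) + (-19) + (-23) + (-11) + (-257) + (-132) = -562
Signed area = Σ/2 = -281 (negative ⇒ clockwise traversal).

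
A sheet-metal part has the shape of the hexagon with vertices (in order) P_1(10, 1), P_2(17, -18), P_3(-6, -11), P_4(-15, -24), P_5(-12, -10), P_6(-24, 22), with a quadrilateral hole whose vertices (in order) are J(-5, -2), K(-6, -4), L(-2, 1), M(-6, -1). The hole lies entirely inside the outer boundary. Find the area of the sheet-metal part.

695

Outer boundary:
Σ = (-197) + (-295) + (-21) + (-138) + (-504) + (-244) = -1399
Area = |Σ|/2 = 699.5.
Hole:
Σ = (8) + (-14) + (8) + (7) = 9
Area = |Σ|/2 = 4.5.
Net area = 699.5 − 4.5 = 695.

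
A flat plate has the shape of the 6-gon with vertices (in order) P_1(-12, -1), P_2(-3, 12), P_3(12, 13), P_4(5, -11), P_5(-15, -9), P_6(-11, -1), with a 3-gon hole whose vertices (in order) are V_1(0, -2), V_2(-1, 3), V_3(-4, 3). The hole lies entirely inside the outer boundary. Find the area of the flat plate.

Outer boundary:
Apply the shoelace (surveyor's) formula: 2A = Σ (x_i·y_{i+1} − x_{i+1}·y_i), indices taken mod 6.
Σ = (-147) + (-183) + (-197) + (-210) + (-84) + (-1) = -822
Area = |Σ|/2 = 411.
Hole:
Apply the shoelace (surveyor's) formula: 2A = Σ (x_i·y_{i+1} − x_{i+1}·y_i), indices taken mod 3.
Cross-terms: -2, 9, 8  ⇒  Σ = 15
Area = |Σ|/2 = 7.5.
Net area = 411 − 7.5 = 403.5.

403.5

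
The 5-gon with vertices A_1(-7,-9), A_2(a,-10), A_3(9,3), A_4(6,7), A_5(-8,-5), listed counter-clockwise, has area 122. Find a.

-2

The doubled signed area Σ (x_i y_{i+1} − x_{i+1} y_i) is linear in a.
With a=0 it equals 268; the coefficient of a is 12 (from the two edges through A_2).
So 12·a + 268 = 2·122 = 244 ⇒ a = -2.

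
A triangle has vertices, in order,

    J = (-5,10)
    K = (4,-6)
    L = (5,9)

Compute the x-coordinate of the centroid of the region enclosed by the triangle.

4/3

Apply the surveyor's formula. First the cross-terms c_i = x_i·y_{i+1} − x_{i+1}·y_i:
  -10, 66, 95  ⇒  2A = 151, A = 75.5.
Then Σ (x_i + x_{i+1})·c_i = 604, so x̄ = 604 / (6·75.5) = 4/3.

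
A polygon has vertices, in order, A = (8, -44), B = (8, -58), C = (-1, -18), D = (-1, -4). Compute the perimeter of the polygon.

|AB| = √((0)² + (-14)²) = √196 = 14
|BC| = √((-9)² + (40)²) = √1681 = 41
|CD| = √((0)² + (14)²) = √196 = 14
|DA| = √((9)² + (-40)²) = √1681 = 41
Perimeter = 14 + 41 + 14 + 41 = 110.

110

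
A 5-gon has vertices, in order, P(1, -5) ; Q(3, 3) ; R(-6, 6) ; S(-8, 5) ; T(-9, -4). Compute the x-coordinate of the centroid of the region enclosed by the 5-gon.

-221/66

Apply Gauss's area formula. First the cross-terms c_i = x_i·y_{i+1} − x_{i+1}·y_i:
  18, 36, 18, 77, 49  ⇒  2A = 198, A = 99.
Then Σ (x_i + x_{i+1})·c_i = -1989, so x̄ = -1989 / (6·99) = -221/66.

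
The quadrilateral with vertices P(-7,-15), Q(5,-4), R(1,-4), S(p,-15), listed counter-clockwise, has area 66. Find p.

The doubled signed area Σ (x_i y_{i+1} − x_{i+1} y_i) is linear in p.
With p=0 it equals -33; the coefficient of p is -11 (from the two edges through S).
So -11·p + -33 = 2·66 = 132 ⇒ p = -15.

-15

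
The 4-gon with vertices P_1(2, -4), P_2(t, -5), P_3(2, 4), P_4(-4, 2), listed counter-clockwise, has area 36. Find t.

Write out the shoelace sum; only the two edges meeting at P_2 involve t:
2·Area = [(2·(-5) − t·(-4)) + (t·4 − 2·(-5))] + 32
       = 8·t + 32 = 72
⇒ t = 5.

5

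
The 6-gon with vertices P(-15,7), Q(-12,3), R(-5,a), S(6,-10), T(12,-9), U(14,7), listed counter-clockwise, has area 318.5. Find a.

Write out the shoelace sum; only the two edges meeting at R involve a:
2·Area = [((-12)·a − (-5)·3) + ((-5)·(-10) − 6·a)] + 518
       = -18·a + 583 = 637
⇒ a = -3.

-3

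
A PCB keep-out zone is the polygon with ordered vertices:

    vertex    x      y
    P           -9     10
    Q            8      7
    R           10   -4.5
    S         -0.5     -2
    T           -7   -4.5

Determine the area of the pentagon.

196.75

Apply Gauss's area formula: 2A = Σ (x_i·y_{i+1} − x_{i+1}·y_i), indices taken mod 5.
Σ = (-143) + (-106) + (-22.25) + (-11.75) + (-110.5) = -393.5
Area = |Σ|/2 = 196.75.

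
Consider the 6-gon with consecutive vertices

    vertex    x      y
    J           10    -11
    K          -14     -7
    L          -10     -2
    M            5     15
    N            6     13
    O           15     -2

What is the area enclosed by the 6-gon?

Apply the shoelace (surveyor's) formula: 2A = Σ (x_i·y_{i+1} − x_{i+1}·y_i), indices taken mod 6.
Σ = (-224) + (-42) + (-140) + (-25) + (-207) + (-145) = -783
Area = |Σ|/2 = 391.5.

391.5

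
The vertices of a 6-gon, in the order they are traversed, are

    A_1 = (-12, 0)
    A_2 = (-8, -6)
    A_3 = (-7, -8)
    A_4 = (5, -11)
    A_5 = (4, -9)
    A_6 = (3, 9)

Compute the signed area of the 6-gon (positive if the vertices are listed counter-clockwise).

Apply the shoelace formula: 2A = Σ (x_i·y_{i+1} − x_{i+1}·y_i), indices taken mod 6.
Σ = (72) + (22) + (117) + (-1) + (63) + (108) = 381
Signed area = Σ/2 = 190.5 (positive ⇒ counter-clockwise traversal).

190.5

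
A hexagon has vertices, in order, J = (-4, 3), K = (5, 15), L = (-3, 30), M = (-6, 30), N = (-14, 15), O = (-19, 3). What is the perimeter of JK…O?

|JK| = √((9)² + (12)²) = √225 = 15
|KL| = √((-8)² + (15)²) = √289 = 17
|LM| = √((-3)² + (0)²) = √9 = 3
|MN| = √((-8)² + (-15)²) = √289 = 17
|NO| = √((-5)² + (-12)²) = √169 = 13
|OJ| = √((15)² + (0)²) = √225 = 15
Perimeter = 15 + 17 + 3 + 17 + 13 + 15 = 80.

80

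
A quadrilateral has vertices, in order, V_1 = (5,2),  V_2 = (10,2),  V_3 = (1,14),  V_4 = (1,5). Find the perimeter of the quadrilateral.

34

|V_1V_2| = √((5)² + (0)²) = √25 = 5
|V_2V_3| = √((-9)² + (12)²) = √225 = 15
|V_3V_4| = √((0)² + (-9)²) = √81 = 9
|V_4V_1| = √((4)² + (-3)²) = √25 = 5
Perimeter = 5 + 15 + 9 + 5 = 34.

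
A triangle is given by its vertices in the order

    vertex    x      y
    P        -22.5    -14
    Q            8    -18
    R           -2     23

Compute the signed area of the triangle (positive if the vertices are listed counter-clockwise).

605.25

Apply Gauss's area formula: 2A = Σ (x_i·y_{i+1} − x_{i+1}·y_i), indices taken mod 3.
P→Q: (-22.5)(-18) − (8)(-14) = 517
Q→R: (8)(23) − (-2)(-18) = 148
R→P: (-2)(-14) − (-22.5)(23) = 545.5
Σ = 1210.5
Signed area = Σ/2 = 605.25 (positive ⇒ counter-clockwise traversal).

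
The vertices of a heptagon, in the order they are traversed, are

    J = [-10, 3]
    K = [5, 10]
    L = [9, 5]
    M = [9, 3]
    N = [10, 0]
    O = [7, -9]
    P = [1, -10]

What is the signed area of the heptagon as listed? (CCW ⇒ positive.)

-238

J→K: (-10)(10) − (5)(3) = -115
K→L: (5)(5) − (9)(10) = -65
L→M: (9)(3) − (9)(5) = -18
M→N: (9)(0) − (10)(3) = -30
N→O: (10)(-9) − (7)(0) = -90
O→P: (7)(-10) − (1)(-9) = -61
P→J: (1)(3) − (-10)(-10) = -97
Σ = -476
Signed area = Σ/2 = -238 (negative ⇒ clockwise traversal).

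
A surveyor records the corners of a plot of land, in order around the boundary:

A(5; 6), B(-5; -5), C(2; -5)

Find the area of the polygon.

38.5

Σ = (5) + (35) + (37) = 77
Area = |Σ|/2 = 38.5.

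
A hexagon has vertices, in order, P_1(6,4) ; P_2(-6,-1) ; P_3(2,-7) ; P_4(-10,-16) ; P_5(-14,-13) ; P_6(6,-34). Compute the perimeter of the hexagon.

|P_1P_2| = √((-12)² + (-5)²) = √169 = 13
|P_2P_3| = √((8)² + (-6)²) = √100 = 10
|P_3P_4| = √((-12)² + (-9)²) = √225 = 15
|P_4P_5| = √((-4)² + (3)²) = √25 = 5
|P_5P_6| = √((20)² + (-21)²) = √841 = 29
|P_6P_1| = √((0)² + (38)²) = √1444 = 38
Perimeter = 13 + 10 + 15 + 5 + 29 + 38 = 110.

110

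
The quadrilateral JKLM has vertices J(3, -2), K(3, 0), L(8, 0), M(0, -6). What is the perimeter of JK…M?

|JK| = √((0)² + (2)²) = √4 = 2
|KL| = √((5)² + (0)²) = √25 = 5
|LM| = √((-8)² + (-6)²) = √100 = 10
|MJ| = √((3)² + (4)²) = √25 = 5
Perimeter = 2 + 5 + 10 + 5 = 22.

22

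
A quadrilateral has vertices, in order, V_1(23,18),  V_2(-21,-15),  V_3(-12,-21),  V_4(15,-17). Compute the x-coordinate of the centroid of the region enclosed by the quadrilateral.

Apply the surveyor's formula. First the cross-terms c_i = x_i·y_{i+1} − x_{i+1}·y_i:
  33, 261, 519, 661  ⇒  2A = 1474, A = 737.
Then Σ (x_i + x_{i+1})·c_i = 18128, so x̄ = 18128 / (6·737) = 824/201.

824/201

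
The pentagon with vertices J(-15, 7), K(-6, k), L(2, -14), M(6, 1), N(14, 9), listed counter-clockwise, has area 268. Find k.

The doubled signed area Σ (x_i y_{i+1} − x_{i+1} y_i) is linear in k.
With k=0 it equals 485; the coefficient of k is -17 (from the two edges through K).
So -17·k + 485 = 2·268 = 536 ⇒ k = -3.

-3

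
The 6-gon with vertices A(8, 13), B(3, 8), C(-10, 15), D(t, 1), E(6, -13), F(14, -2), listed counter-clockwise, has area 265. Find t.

The doubled signed area Σ (x_i y_{i+1} − x_{i+1} y_i) is linear in t.
With t=0 it equals 502; the coefficient of t is -28 (from the two edges through D).
So -28·t + 502 = 2·265 = 530 ⇒ t = -1.

-1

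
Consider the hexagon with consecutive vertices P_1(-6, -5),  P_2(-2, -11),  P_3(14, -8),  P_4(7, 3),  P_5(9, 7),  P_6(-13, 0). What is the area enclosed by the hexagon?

251

Apply Gauss's area formula: 2A = Σ (x_i·y_{i+1} − x_{i+1}·y_i), indices taken mod 6.
Σ = (56) + (170) + (98) + (22) + (91) + (65) = 502
Area = |Σ|/2 = 251.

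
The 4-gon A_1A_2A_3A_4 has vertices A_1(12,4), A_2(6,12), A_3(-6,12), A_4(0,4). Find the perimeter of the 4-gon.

|A_1A_2| = √((-6)² + (8)²) = √100 = 10
|A_2A_3| = √((-12)² + (0)²) = √144 = 12
|A_3A_4| = √((6)² + (-8)²) = √100 = 10
|A_4A_1| = √((12)² + (0)²) = √144 = 12
Perimeter = 10 + 12 + 10 + 12 = 44.

44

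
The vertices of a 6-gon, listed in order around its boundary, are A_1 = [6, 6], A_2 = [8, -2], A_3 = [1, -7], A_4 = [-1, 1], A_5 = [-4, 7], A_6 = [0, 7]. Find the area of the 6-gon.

96.5

Apply the shoelace formula: 2A = Σ (x_i·y_{i+1} − x_{i+1}·y_i), indices taken mod 6.
Σ = (-60) + (-54) + (-6) + (-3) + (-28) + (-42) = -193
Area = |Σ|/2 = 96.5.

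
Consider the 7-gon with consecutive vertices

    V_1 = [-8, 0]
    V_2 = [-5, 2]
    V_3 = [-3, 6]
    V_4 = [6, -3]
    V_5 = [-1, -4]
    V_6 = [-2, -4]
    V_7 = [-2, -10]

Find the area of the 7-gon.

Cross-terms: -16, -24, -27, -27, -4, 12, -80  ⇒  Σ = -166
Area = |Σ|/2 = 83.

83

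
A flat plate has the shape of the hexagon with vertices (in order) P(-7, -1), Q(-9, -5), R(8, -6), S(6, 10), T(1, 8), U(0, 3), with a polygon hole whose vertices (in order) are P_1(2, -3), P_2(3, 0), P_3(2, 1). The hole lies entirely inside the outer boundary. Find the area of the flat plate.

Outer boundary:
Apply the surveyor's formula: 2A = Σ (x_i·y_{i+1} − x_{i+1}·y_i), indices taken mod 6.
Cross-terms: 26, 94, 116, 38, 3, 21  ⇒  Σ = 298
Area = |Σ|/2 = 149.
Hole:
Σ = (9) + (3) + (-8) = 4
Area = |Σ|/2 = 2.
Net area = 149 − 2 = 147.

147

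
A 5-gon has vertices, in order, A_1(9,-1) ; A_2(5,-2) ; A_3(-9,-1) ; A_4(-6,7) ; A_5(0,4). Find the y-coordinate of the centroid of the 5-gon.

Apply Gauss's area formula. First the cross-terms c_i = x_i·y_{i+1} − x_{i+1}·y_i:
  -13, -23, -69, -24, -36  ⇒  2A = -165, A = -82.5.
Then Σ (y_i + y_{i+1})·c_i = -678, so ȳ = -678 / (6·(-82.5)) = 226/165.

226/165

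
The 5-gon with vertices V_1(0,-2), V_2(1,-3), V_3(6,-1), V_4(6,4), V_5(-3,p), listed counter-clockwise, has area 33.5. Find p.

0

The doubled signed area Σ (x_i y_{i+1} − x_{i+1} y_i) is linear in p.
With p=0 it equals 67; the coefficient of p is 6 (from the two edges through V_5).
So 6·p + 67 = 2·33.5 = 67 ⇒ p = 0.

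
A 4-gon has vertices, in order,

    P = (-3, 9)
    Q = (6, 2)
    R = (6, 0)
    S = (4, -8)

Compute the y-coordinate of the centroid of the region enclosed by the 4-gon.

8/9

Apply the shoelace (surveyor's) formula. First the cross-terms c_i = x_i·y_{i+1} − x_{i+1}·y_i:
  -60, -12, -48, 12  ⇒  2A = -108, A = -54.
Then Σ (y_i + y_{i+1})·c_i = -288, so ȳ = -288 / (6·(-54)) = 8/9.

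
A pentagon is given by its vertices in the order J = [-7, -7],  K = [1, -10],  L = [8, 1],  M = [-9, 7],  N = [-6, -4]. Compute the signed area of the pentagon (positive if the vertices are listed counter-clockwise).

Cross-terms: 77, 81, 65, 78, 14  ⇒  Σ = 315
Signed area = Σ/2 = 157.5 (positive ⇒ counter-clockwise traversal).

157.5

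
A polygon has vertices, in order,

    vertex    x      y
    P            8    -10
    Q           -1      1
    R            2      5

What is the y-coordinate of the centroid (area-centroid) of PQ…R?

-4/3

Apply the shoelace (surveyor's) formula. First the cross-terms c_i = x_i·y_{i+1} − x_{i+1}·y_i:
  -2, -7, -60  ⇒  2A = -69, A = -34.5.
Then Σ (y_i + y_{i+1})·c_i = 276, so ȳ = 276 / (6·(-34.5)) = -4/3.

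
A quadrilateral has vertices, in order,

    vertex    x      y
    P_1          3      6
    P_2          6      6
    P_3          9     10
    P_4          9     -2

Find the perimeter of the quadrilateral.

30

|P_1P_2| = √((3)² + (0)²) = √9 = 3
|P_2P_3| = √((3)² + (4)²) = √25 = 5
|P_3P_4| = √((0)² + (-12)²) = √144 = 12
|P_4P_1| = √((-6)² + (8)²) = √100 = 10
Perimeter = 3 + 5 + 12 + 10 = 30.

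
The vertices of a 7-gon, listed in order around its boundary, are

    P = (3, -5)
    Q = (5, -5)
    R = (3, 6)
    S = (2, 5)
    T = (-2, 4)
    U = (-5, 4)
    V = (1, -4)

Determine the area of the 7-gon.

Σ = (10) + (45) + (3) + (18) + (12) + (16) + (7) = 111
Area = |Σ|/2 = 55.5.

55.5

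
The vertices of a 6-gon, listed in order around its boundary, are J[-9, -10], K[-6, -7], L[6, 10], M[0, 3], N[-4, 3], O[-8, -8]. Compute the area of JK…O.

Apply the shoelace formula: 2A = Σ (x_i·y_{i+1} − x_{i+1}·y_i), indices taken mod 6.
Σ = (3) + (-18) + (18) + (12) + (56) + (8) = 79
Area = |Σ|/2 = 39.5.

39.5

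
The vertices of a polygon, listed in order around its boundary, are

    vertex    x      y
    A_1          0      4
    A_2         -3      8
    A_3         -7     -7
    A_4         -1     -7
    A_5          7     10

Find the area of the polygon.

99

Apply Gauss's area formula: 2A = Σ (x_i·y_{i+1} − x_{i+1}·y_i), indices taken mod 5.
Σ = (12) + (77) + (42) + (39) + (28) = 198
Area = |Σ|/2 = 99.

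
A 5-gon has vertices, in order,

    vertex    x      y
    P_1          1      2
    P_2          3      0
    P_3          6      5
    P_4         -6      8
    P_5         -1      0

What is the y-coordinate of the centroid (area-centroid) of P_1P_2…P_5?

379/93

Apply the surveyor's formula. First the cross-terms c_i = x_i·y_{i+1} − x_{i+1}·y_i:
  -6, 15, 78, 8, -2  ⇒  2A = 93, A = 46.5.
Then Σ (y_i + y_{i+1})·c_i = 1137, so ȳ = 1137 / (6·46.5) = 379/93.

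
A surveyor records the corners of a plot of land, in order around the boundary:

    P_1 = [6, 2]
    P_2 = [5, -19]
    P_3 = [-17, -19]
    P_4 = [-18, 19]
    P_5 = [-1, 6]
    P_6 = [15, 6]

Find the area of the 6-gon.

699

Apply the shoelace formula: 2A = Σ (x_i·y_{i+1} − x_{i+1}·y_i), indices taken mod 6.
Σ = (-124) + (-418) + (-665) + (-89) + (-96) + (-6) = -1398
Area = |Σ|/2 = 699.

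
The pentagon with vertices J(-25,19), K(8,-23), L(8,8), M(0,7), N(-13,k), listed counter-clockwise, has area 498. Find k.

17

Write out the shoelace sum; only the two edges meeting at N involve k:
2·Area = [(0·k − (-13)·7) + ((-13)·19 − (-25)·k)] + 727
       = 25·k + 571 = 996
⇒ k = 17.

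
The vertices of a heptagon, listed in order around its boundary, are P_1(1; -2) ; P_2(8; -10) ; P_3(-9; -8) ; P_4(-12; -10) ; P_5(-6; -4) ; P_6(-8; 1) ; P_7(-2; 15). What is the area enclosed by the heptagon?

Cross-terms: 6, -154, -6, -12, -38, -118, -11  ⇒  Σ = -333
Area = |Σ|/2 = 166.5.

166.5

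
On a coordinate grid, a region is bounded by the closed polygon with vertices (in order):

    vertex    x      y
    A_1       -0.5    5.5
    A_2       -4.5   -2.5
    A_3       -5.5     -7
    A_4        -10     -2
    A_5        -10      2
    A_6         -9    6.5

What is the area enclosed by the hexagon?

74.25

Apply Gauss's area formula: 2A = Σ (x_i·y_{i+1} − x_{i+1}·y_i), indices taken mod 6.
Σ = (26) + (17.75) + (-59) + (-40) + (-47) + (-46.25) = -148.5
Area = |Σ|/2 = 74.25.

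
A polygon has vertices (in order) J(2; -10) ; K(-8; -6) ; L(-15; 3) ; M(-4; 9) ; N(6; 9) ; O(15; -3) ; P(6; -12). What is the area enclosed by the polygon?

385

Apply the surveyor's formula: 2A = Σ (x_i·y_{i+1} − x_{i+1}·y_i), indices taken mod 7.
J→K: (2)(-6) − (-8)(-10) = -92
K→L: (-8)(3) − (-15)(-6) = -114
L→M: (-15)(9) − (-4)(3) = -123
M→N: (-4)(9) − (6)(9) = -90
N→O: (6)(-3) − (15)(9) = -153
O→P: (15)(-12) − (6)(-3) = -162
P→J: (6)(-10) − (2)(-12) = -36
Σ = -770
Area = |Σ|/2 = 385.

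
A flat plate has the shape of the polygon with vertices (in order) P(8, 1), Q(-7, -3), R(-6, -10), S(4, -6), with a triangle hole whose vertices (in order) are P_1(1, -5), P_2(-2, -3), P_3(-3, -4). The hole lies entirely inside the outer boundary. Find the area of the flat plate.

79

Outer boundary:
Cross-terms: -17, 52, 76, 52  ⇒  Σ = 163
Area = |Σ|/2 = 81.5.
Hole:
Σ = (-13) + (-1) + (19) = 5
Area = |Σ|/2 = 2.5.
Net area = 81.5 − 2.5 = 79.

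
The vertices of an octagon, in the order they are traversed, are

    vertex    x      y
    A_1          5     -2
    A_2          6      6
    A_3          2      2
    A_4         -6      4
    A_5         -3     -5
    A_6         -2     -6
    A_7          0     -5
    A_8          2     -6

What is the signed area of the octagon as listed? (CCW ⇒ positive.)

79

Σ = (42) + (0) + (20) + (42) + (8) + (10) + (10) + (26) = 158
Signed area = Σ/2 = 79 (positive ⇒ counter-clockwise traversal).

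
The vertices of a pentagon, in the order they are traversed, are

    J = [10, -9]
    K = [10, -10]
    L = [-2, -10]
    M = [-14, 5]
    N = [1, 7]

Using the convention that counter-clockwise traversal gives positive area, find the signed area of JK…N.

-231

Apply the shoelace formula: 2A = Σ (x_i·y_{i+1} − x_{i+1}·y_i), indices taken mod 5.
Cross-terms: -10, -120, -150, -103, -79  ⇒  Σ = -462
Signed area = Σ/2 = -231 (negative ⇒ clockwise traversal).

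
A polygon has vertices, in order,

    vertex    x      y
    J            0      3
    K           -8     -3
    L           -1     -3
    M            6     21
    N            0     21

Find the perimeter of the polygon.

66

|JK| = √((-8)² + (-6)²) = √100 = 10
|KL| = √((7)² + (0)²) = √49 = 7
|LM| = √((7)² + (24)²) = √625 = 25
|MN| = √((-6)² + (0)²) = √36 = 6
|NJ| = √((0)² + (-18)²) = √324 = 18
Perimeter = 10 + 7 + 25 + 6 + 18 = 66.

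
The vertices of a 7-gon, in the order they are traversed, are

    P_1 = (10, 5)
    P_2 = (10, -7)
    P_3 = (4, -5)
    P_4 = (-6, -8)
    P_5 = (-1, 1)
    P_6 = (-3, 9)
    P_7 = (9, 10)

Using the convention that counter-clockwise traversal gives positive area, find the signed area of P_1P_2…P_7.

-195

Apply Gauss's area formula: 2A = Σ (x_i·y_{i+1} − x_{i+1}·y_i), indices taken mod 7.
Cross-terms: -120, -22, -62, -14, -6, -111, -55  ⇒  Σ = -390
Signed area = Σ/2 = -195 (negative ⇒ clockwise traversal).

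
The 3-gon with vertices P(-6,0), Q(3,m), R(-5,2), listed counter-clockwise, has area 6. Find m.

Write out the shoelace sum; only the two edges meeting at Q involve m:
2·Area = [((-6)·m − 3·0) + (3·2 − (-5)·m)] + 12
       = -1·m + 18 = 12
⇒ m = 6.

6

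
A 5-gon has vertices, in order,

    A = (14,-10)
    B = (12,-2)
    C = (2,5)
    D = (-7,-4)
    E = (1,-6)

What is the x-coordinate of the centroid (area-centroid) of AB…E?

Apply the surveyor's formula. First the cross-terms c_i = x_i·y_{i+1} − x_{i+1}·y_i:
  92, 64, 27, 46, 74  ⇒  2A = 303, A = 151.5.
Then Σ (x_i + x_{i+1})·c_i = 3987, so x̄ = 3987 / (6·151.5) = 443/101.

443/101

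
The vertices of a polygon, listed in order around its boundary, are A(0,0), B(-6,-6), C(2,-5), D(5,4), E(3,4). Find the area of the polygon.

41.5

Apply the shoelace formula: 2A = Σ (x_i·y_{i+1} − x_{i+1}·y_i), indices taken mod 5.
Σ = (0) + (42) + (33) + (8) + (0) = 83
Area = |Σ|/2 = 41.5.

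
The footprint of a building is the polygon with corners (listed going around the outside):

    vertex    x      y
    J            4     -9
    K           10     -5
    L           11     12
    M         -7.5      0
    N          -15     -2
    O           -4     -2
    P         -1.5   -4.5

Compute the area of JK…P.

Apply the shoelace formula: 2A = Σ (x_i·y_{i+1} − x_{i+1}·y_i), indices taken mod 7.
J→K: (4)(-5) − (10)(-9) = 70
K→L: (10)(12) − (11)(-5) = 175
L→M: (11)(0) − (-7.5)(12) = 90
M→N: (-7.5)(-2) − (-15)(0) = 15
N→O: (-15)(-2) − (-4)(-2) = 22
O→P: (-4)(-4.5) − (-1.5)(-2) = 15
P→J: (-1.5)(-9) − (4)(-4.5) = 31.5
Σ = 418.5
Area = |Σ|/2 = 209.25.

209.25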